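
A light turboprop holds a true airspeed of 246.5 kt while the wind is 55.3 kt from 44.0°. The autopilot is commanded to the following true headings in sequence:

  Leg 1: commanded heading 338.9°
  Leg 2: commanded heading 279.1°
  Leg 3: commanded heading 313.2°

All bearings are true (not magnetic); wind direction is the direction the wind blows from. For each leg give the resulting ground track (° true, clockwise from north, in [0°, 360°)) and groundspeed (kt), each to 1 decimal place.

Leg 1: heading 338.9°; drift -12.7° → track 326.2°, groundspeed 228.8 kt
Leg 2: heading 279.1°; drift -9.3° → track 269.8°, groundspeed 281.8 kt
Leg 3: heading 313.2°; drift -12.6° → track 300.6°, groundspeed 253.4 kt

Leg 1: track=326.2°, groundspeed=228.8 kt
Leg 2: track=269.8°, groundspeed=281.8 kt
Leg 3: track=300.6°, groundspeed=253.4 kt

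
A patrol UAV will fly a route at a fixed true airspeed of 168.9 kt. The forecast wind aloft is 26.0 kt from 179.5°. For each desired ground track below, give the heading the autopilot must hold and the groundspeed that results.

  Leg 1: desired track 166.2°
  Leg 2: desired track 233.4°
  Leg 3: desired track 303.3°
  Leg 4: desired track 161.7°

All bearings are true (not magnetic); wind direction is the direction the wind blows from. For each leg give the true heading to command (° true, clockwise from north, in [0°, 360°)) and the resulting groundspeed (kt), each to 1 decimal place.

Leg 1: desired track 166.2°; wind correction +2.0° → command heading 168.2°, groundspeed 143.5 kt
Leg 2: desired track 233.4°; wind correction -7.1° → command heading 226.3°, groundspeed 152.3 kt
Leg 3: desired track 303.3°; wind correction -7.3° → command heading 296.0°, groundspeed 182.0 kt
Leg 4: desired track 161.7°; wind correction +2.7° → command heading 164.4°, groundspeed 144.0 kt

Leg 1: heading=168.2°, groundspeed=143.5 kt
Leg 2: heading=226.3°, groundspeed=152.3 kt
Leg 3: heading=296.0°, groundspeed=182.0 kt
Leg 4: heading=164.4°, groundspeed=144.0 kt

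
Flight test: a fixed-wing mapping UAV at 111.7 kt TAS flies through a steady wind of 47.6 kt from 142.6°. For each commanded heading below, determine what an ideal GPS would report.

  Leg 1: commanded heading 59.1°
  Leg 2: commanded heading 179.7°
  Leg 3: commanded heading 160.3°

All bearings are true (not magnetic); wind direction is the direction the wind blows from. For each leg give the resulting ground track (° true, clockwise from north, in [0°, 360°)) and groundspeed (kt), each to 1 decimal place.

Leg 1: heading 59.1°; drift -24.0° → track 35.1°, groundspeed 116.4 kt
Leg 2: heading 179.7°; drift +21.3° → track 201.0°, groundspeed 79.1 kt
Leg 3: heading 160.3°; drift +12.3° → track 172.6°, groundspeed 67.9 kt

Leg 1: track=35.1°, groundspeed=116.4 kt
Leg 2: track=201.0°, groundspeed=79.1 kt
Leg 3: track=172.6°, groundspeed=67.9 kt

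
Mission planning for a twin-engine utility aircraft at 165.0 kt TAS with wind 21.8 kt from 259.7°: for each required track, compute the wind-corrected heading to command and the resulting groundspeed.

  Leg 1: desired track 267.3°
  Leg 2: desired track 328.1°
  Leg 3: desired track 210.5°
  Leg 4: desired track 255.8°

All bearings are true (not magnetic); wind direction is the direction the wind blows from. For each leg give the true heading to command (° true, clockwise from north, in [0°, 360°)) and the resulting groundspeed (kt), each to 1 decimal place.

Leg 1: heading=266.3°, groundspeed=143.4 kt
Leg 2: heading=321.0°, groundspeed=155.7 kt
Leg 3: heading=216.2°, groundspeed=149.9 kt
Leg 4: heading=256.3°, groundspeed=143.2 kt

Leg 1: desired track 267.3°; wind correction -1.0° → command heading 266.3°, groundspeed 143.4 kt
Leg 2: desired track 328.1°; wind correction -7.1° → command heading 321.0°, groundspeed 155.7 kt
Leg 3: desired track 210.5°; wind correction +5.7° → command heading 216.2°, groundspeed 149.9 kt
Leg 4: desired track 255.8°; wind correction +0.5° → command heading 256.3°, groundspeed 143.2 kt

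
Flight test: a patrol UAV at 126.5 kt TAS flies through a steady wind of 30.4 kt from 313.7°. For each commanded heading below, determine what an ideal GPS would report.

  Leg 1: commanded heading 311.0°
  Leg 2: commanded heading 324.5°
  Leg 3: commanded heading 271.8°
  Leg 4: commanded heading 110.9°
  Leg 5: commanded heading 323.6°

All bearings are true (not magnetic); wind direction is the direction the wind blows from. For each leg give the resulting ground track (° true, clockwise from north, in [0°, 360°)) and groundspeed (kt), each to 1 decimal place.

Leg 1: track=310.1°, groundspeed=96.1 kt
Leg 2: track=327.9°, groundspeed=96.8 kt
Leg 3: track=260.7°, groundspeed=105.8 kt
Leg 4: track=115.3°, groundspeed=155.0 kt
Leg 5: track=326.7°, groundspeed=96.7 kt

Leg 1: heading 311.0°; drift -0.9° → track 310.1°, groundspeed 96.1 kt
Leg 2: heading 324.5°; drift +3.4° → track 327.9°, groundspeed 96.8 kt
Leg 3: heading 271.8°; drift -11.1° → track 260.7°, groundspeed 105.8 kt
Leg 4: heading 110.9°; drift +4.4° → track 115.3°, groundspeed 155.0 kt
Leg 5: heading 323.6°; drift +3.1° → track 326.7°, groundspeed 96.7 kt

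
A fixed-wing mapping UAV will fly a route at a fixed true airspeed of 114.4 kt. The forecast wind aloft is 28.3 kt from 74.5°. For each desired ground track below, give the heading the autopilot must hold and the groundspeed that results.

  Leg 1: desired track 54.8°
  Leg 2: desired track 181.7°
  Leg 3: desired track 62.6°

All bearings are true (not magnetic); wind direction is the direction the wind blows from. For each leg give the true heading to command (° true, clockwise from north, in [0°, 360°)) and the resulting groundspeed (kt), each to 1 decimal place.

Leg 1: desired track 54.8°; wind correction +4.8° → command heading 59.6°, groundspeed 87.4 kt
Leg 2: desired track 181.7°; wind correction -13.7° → command heading 168.0°, groundspeed 119.5 kt
Leg 3: desired track 62.6°; wind correction +2.9° → command heading 65.5°, groundspeed 86.6 kt

Leg 1: heading=59.6°, groundspeed=87.4 kt
Leg 2: heading=168.0°, groundspeed=119.5 kt
Leg 3: heading=65.5°, groundspeed=86.6 kt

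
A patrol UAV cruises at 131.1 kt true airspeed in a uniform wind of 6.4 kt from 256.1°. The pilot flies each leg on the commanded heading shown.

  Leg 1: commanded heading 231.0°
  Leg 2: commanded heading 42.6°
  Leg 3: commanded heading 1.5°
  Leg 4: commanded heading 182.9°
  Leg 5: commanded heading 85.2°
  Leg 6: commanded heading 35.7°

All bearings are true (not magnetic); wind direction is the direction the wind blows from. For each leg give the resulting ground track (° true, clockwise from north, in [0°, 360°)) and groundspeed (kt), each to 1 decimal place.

Leg 1: track=229.8°, groundspeed=125.3 kt
Leg 2: track=44.1°, groundspeed=136.5 kt
Leg 3: track=4.2°, groundspeed=132.9 kt
Leg 4: track=180.2°, groundspeed=129.4 kt
Leg 5: track=84.8°, groundspeed=137.4 kt
Leg 6: track=37.4°, groundspeed=136.0 kt

Leg 1: heading 231.0°; drift -1.2° → track 229.8°, groundspeed 125.3 kt
Leg 2: heading 42.6°; drift +1.5° → track 44.1°, groundspeed 136.5 kt
Leg 3: heading 1.5°; drift +2.7° → track 4.2°, groundspeed 132.9 kt
Leg 4: heading 182.9°; drift -2.7° → track 180.2°, groundspeed 129.4 kt
Leg 5: heading 85.2°; drift -0.4° → track 84.8°, groundspeed 137.4 kt
Leg 6: heading 35.7°; drift +1.7° → track 37.4°, groundspeed 136.0 kt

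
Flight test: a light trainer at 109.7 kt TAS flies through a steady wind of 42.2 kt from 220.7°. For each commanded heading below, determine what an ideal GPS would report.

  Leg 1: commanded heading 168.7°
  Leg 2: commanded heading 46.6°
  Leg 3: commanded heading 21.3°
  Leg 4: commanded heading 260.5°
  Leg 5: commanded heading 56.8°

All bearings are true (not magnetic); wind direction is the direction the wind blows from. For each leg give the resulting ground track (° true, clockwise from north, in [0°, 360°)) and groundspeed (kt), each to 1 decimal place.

Leg 1: track=147.0°, groundspeed=90.1 kt
Leg 2: track=45.0°, groundspeed=151.7 kt
Leg 3: track=26.7°, groundspeed=150.2 kt
Leg 4: track=279.8°, groundspeed=81.9 kt
Leg 5: track=52.3°, groundspeed=150.7 kt

Leg 1: heading 168.7°; drift -21.7° → track 147.0°, groundspeed 90.1 kt
Leg 2: heading 46.6°; drift -1.6° → track 45.0°, groundspeed 151.7 kt
Leg 3: heading 21.3°; drift +5.4° → track 26.7°, groundspeed 150.2 kt
Leg 4: heading 260.5°; drift +19.3° → track 279.8°, groundspeed 81.9 kt
Leg 5: heading 56.8°; drift -4.5° → track 52.3°, groundspeed 150.7 kt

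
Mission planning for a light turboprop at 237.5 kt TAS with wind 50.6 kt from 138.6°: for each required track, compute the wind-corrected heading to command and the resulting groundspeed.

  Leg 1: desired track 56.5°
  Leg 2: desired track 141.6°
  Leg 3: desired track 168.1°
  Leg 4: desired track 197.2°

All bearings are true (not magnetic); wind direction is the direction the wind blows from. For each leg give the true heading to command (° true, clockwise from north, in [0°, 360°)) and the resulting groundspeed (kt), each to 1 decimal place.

Leg 1: desired track 56.5°; wind correction +12.2° → command heading 68.7°, groundspeed 225.2 kt
Leg 2: desired track 141.6°; wind correction -0.6° → command heading 141.0°, groundspeed 187.0 kt
Leg 3: desired track 168.1°; wind correction -6.0° → command heading 162.1°, groundspeed 192.1 kt
Leg 4: desired track 197.2°; wind correction -10.5° → command heading 186.7°, groundspeed 207.2 kt

Leg 1: heading=68.7°, groundspeed=225.2 kt
Leg 2: heading=141.0°, groundspeed=187.0 kt
Leg 3: heading=162.1°, groundspeed=192.1 kt
Leg 4: heading=186.7°, groundspeed=207.2 kt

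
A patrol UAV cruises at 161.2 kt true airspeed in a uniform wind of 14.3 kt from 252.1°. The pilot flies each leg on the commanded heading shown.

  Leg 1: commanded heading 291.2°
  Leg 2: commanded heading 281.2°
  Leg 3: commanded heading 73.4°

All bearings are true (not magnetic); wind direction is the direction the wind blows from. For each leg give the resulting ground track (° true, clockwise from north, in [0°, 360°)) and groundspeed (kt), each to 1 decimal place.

Leg 1: track=294.6°, groundspeed=150.4 kt
Leg 2: track=283.9°, groundspeed=148.9 kt
Leg 3: track=73.3°, groundspeed=175.5 kt

Leg 1: heading 291.2°; drift +3.4° → track 294.6°, groundspeed 150.4 kt
Leg 2: heading 281.2°; drift +2.7° → track 283.9°, groundspeed 148.9 kt
Leg 3: heading 73.4°; drift -0.1° → track 73.3°, groundspeed 175.5 kt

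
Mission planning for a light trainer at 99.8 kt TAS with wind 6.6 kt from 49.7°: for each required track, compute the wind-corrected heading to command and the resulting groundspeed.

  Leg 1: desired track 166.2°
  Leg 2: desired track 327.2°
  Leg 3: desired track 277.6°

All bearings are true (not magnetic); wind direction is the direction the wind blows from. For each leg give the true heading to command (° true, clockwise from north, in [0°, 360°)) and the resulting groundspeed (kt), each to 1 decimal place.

Leg 1: heading=162.8°, groundspeed=102.6 kt
Leg 2: heading=331.0°, groundspeed=98.7 kt
Leg 3: heading=280.4°, groundspeed=104.1 kt

Leg 1: desired track 166.2°; wind correction -3.4° → command heading 162.8°, groundspeed 102.6 kt
Leg 2: desired track 327.2°; wind correction +3.8° → command heading 331.0°, groundspeed 98.7 kt
Leg 3: desired track 277.6°; wind correction +2.8° → command heading 280.4°, groundspeed 104.1 kt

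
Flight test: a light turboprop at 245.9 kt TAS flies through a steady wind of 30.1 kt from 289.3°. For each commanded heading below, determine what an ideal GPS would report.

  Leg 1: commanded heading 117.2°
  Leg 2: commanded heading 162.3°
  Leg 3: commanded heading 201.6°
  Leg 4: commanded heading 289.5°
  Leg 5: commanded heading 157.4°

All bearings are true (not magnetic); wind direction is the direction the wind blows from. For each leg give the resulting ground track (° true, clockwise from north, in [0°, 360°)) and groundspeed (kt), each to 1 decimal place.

Leg 1: track=116.3°, groundspeed=275.7 kt
Leg 2: track=157.1°, groundspeed=265.1 kt
Leg 3: track=194.6°, groundspeed=246.5 kt
Leg 4: track=289.5°, groundspeed=215.8 kt
Leg 5: track=152.6°, groundspeed=266.9 kt

Leg 1: heading 117.2°; drift -0.9° → track 116.3°, groundspeed 275.7 kt
Leg 2: heading 162.3°; drift -5.2° → track 157.1°, groundspeed 265.1 kt
Leg 3: heading 201.6°; drift -7.0° → track 194.6°, groundspeed 246.5 kt
Leg 4: heading 289.5°; drift +0.0° → track 289.5°, groundspeed 215.8 kt
Leg 5: heading 157.4°; drift -4.8° → track 152.6°, groundspeed 266.9 kt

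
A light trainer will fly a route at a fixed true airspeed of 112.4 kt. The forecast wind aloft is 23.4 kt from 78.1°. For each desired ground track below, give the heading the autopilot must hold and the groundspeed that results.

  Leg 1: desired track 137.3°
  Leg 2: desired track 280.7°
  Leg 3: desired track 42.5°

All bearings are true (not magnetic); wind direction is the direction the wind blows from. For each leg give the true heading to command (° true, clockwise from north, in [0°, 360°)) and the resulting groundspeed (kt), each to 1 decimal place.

Leg 1: heading=127.0°, groundspeed=98.6 kt
Leg 2: heading=285.3°, groundspeed=133.6 kt
Leg 3: heading=49.5°, groundspeed=92.5 kt

Leg 1: desired track 137.3°; wind correction -10.3° → command heading 127.0°, groundspeed 98.6 kt
Leg 2: desired track 280.7°; wind correction +4.6° → command heading 285.3°, groundspeed 133.6 kt
Leg 3: desired track 42.5°; wind correction +7.0° → command heading 49.5°, groundspeed 92.5 kt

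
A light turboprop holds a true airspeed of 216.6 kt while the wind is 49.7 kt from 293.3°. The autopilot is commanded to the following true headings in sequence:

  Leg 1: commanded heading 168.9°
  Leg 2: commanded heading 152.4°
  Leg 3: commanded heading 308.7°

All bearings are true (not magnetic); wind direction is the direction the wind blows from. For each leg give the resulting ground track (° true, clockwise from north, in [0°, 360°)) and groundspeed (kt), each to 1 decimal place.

Leg 1: heading 168.9°; drift -9.5° → track 159.4°, groundspeed 248.1 kt
Leg 2: heading 152.4°; drift -7.0° → track 145.4°, groundspeed 257.1 kt
Leg 3: heading 308.7°; drift +4.5° → track 313.2°, groundspeed 169.2 kt

Leg 1: track=159.4°, groundspeed=248.1 kt
Leg 2: track=145.4°, groundspeed=257.1 kt
Leg 3: track=313.2°, groundspeed=169.2 kt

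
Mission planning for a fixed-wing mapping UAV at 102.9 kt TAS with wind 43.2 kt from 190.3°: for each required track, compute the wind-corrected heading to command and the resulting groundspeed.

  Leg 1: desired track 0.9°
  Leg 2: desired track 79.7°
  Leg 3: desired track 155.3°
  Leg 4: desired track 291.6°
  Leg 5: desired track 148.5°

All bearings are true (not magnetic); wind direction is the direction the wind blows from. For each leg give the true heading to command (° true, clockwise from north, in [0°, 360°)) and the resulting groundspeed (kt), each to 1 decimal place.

Leg 1: desired track 0.9°; wind correction -3.9° → command heading 357.0°, groundspeed 145.3 kt
Leg 2: desired track 79.7°; wind correction +23.1° → command heading 102.8°, groundspeed 109.8 kt
Leg 3: desired track 155.3°; wind correction +13.9° → command heading 169.2°, groundspeed 64.5 kt
Leg 4: desired track 291.6°; wind correction -24.3° → command heading 267.3°, groundspeed 102.2 kt
Leg 5: desired track 148.5°; wind correction +16.2° → command heading 164.7°, groundspeed 66.6 kt

Leg 1: heading=357.0°, groundspeed=145.3 kt
Leg 2: heading=102.8°, groundspeed=109.8 kt
Leg 3: heading=169.2°, groundspeed=64.5 kt
Leg 4: heading=267.3°, groundspeed=102.2 kt
Leg 5: heading=164.7°, groundspeed=66.6 kt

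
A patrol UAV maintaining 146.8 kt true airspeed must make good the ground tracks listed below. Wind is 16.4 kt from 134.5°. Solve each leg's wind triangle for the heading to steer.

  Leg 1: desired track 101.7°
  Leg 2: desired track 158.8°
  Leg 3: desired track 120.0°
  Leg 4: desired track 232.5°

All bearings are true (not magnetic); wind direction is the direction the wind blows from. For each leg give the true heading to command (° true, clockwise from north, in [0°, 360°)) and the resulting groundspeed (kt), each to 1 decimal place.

Leg 1: heading=105.2°, groundspeed=132.7 kt
Leg 2: heading=156.2°, groundspeed=131.7 kt
Leg 3: heading=121.6°, groundspeed=130.9 kt
Leg 4: heading=226.1°, groundspeed=148.2 kt

Leg 1: desired track 101.7°; wind correction +3.5° → command heading 105.2°, groundspeed 132.7 kt
Leg 2: desired track 158.8°; wind correction -2.6° → command heading 156.2°, groundspeed 131.7 kt
Leg 3: desired track 120.0°; wind correction +1.6° → command heading 121.6°, groundspeed 130.9 kt
Leg 4: desired track 232.5°; wind correction -6.4° → command heading 226.1°, groundspeed 148.2 kt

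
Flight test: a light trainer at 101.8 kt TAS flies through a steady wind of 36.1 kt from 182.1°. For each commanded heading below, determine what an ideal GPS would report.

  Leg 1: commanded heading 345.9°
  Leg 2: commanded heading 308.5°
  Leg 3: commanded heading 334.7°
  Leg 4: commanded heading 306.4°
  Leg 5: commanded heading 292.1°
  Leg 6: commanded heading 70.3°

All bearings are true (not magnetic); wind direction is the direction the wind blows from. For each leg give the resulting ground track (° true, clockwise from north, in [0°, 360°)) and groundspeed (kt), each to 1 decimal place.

Leg 1: heading 345.9°; drift +4.2° → track 350.1°, groundspeed 136.8 kt
Leg 2: heading 308.5°; drift +13.3° → track 321.8°, groundspeed 126.6 kt
Leg 3: heading 334.7°; drift +7.1° → track 341.8°, groundspeed 134.9 kt
Leg 4: heading 306.4°; drift +13.7° → track 320.1°, groundspeed 125.7 kt
Leg 5: heading 292.1°; drift +16.6° → track 308.7°, groundspeed 119.1 kt
Leg 6: heading 70.3°; drift -16.2° → track 54.1°, groundspeed 120.0 kt

Leg 1: track=350.1°, groundspeed=136.8 kt
Leg 2: track=321.8°, groundspeed=126.6 kt
Leg 3: track=341.8°, groundspeed=134.9 kt
Leg 4: track=320.1°, groundspeed=125.7 kt
Leg 5: track=308.7°, groundspeed=119.1 kt
Leg 6: track=54.1°, groundspeed=120.0 kt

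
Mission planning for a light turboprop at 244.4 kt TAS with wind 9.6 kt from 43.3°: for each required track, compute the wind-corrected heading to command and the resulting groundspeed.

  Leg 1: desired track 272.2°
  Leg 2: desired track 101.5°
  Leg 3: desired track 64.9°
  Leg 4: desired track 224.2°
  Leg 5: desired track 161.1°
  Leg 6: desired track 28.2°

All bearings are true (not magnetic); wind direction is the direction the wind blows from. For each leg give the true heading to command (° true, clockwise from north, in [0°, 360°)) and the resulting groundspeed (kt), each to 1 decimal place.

Leg 1: heading=273.9°, groundspeed=250.6 kt
Leg 2: heading=99.6°, groundspeed=239.2 kt
Leg 3: heading=64.1°, groundspeed=235.4 kt
Leg 4: heading=224.2°, groundspeed=254.0 kt
Leg 5: heading=159.1°, groundspeed=248.7 kt
Leg 6: heading=28.8°, groundspeed=235.1 kt

Leg 1: desired track 272.2°; wind correction +1.7° → command heading 273.9°, groundspeed 250.6 kt
Leg 2: desired track 101.5°; wind correction -1.9° → command heading 99.6°, groundspeed 239.2 kt
Leg 3: desired track 64.9°; wind correction -0.8° → command heading 64.1°, groundspeed 235.4 kt
Leg 4: desired track 224.2°; wind correction +0.0° → command heading 224.2°, groundspeed 254.0 kt
Leg 5: desired track 161.1°; wind correction -2.0° → command heading 159.1°, groundspeed 248.7 kt
Leg 6: desired track 28.2°; wind correction +0.6° → command heading 28.8°, groundspeed 235.1 kt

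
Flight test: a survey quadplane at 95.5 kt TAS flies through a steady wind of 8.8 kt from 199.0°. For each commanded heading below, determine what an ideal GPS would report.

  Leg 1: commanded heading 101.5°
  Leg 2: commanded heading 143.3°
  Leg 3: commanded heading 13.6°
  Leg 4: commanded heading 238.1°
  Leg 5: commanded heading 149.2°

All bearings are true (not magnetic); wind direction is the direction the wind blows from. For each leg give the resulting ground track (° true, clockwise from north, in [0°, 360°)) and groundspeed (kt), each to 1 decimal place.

Leg 1: heading 101.5°; drift -5.2° → track 96.3°, groundspeed 97.0 kt
Leg 2: heading 143.3°; drift -4.6° → track 138.7°, groundspeed 90.8 kt
Leg 3: heading 13.6°; drift +0.5° → track 14.1°, groundspeed 104.3 kt
Leg 4: heading 238.1°; drift +3.6° → track 241.7°, groundspeed 88.8 kt
Leg 5: heading 149.2°; drift -4.3° → track 144.9°, groundspeed 90.1 kt

Leg 1: track=96.3°, groundspeed=97.0 kt
Leg 2: track=138.7°, groundspeed=90.8 kt
Leg 3: track=14.1°, groundspeed=104.3 kt
Leg 4: track=241.7°, groundspeed=88.8 kt
Leg 5: track=144.9°, groundspeed=90.1 kt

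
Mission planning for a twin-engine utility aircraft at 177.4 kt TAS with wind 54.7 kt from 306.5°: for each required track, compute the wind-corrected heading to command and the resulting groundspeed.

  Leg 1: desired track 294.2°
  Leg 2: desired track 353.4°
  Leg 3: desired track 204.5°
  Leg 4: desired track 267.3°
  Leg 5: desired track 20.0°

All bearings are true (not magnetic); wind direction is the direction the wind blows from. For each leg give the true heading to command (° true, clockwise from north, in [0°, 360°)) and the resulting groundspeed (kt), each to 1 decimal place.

Leg 1: heading=298.0°, groundspeed=123.6 kt
Leg 2: heading=340.4°, groundspeed=135.5 kt
Leg 3: heading=222.1°, groundspeed=180.5 kt
Leg 4: heading=278.5°, groundspeed=131.6 kt
Leg 5: heading=2.8°, groundspeed=153.9 kt

Leg 1: desired track 294.2°; wind correction +3.8° → command heading 298.0°, groundspeed 123.6 kt
Leg 2: desired track 353.4°; wind correction -13.0° → command heading 340.4°, groundspeed 135.5 kt
Leg 3: desired track 204.5°; wind correction +17.6° → command heading 222.1°, groundspeed 180.5 kt
Leg 4: desired track 267.3°; wind correction +11.2° → command heading 278.5°, groundspeed 131.6 kt
Leg 5: desired track 20.0°; wind correction -17.2° → command heading 2.8°, groundspeed 153.9 kt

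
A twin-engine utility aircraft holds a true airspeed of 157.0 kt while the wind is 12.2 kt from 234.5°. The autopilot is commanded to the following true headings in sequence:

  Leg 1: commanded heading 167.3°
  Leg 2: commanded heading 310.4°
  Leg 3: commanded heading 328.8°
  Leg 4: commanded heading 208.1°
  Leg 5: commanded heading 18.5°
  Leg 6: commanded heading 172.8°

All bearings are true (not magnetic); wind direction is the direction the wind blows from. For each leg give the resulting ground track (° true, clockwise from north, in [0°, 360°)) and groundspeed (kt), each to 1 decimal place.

Leg 1: track=163.1°, groundspeed=152.7 kt
Leg 2: track=314.8°, groundspeed=154.5 kt
Leg 3: track=333.2°, groundspeed=158.4 kt
Leg 4: track=206.0°, groundspeed=146.2 kt
Leg 5: track=21.0°, groundspeed=167.0 kt
Leg 6: track=168.7°, groundspeed=151.6 kt

Leg 1: heading 167.3°; drift -4.2° → track 163.1°, groundspeed 152.7 kt
Leg 2: heading 310.4°; drift +4.4° → track 314.8°, groundspeed 154.5 kt
Leg 3: heading 328.8°; drift +4.4° → track 333.2°, groundspeed 158.4 kt
Leg 4: heading 208.1°; drift -2.1° → track 206.0°, groundspeed 146.2 kt
Leg 5: heading 18.5°; drift +2.5° → track 21.0°, groundspeed 167.0 kt
Leg 6: heading 172.8°; drift -4.1° → track 168.7°, groundspeed 151.6 kt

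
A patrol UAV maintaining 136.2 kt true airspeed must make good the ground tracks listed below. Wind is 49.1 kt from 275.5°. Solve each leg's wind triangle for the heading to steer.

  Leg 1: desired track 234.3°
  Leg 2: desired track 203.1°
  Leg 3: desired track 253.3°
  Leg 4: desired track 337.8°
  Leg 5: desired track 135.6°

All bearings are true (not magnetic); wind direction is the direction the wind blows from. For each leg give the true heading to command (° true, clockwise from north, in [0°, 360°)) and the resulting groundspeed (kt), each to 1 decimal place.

Leg 1: heading=248.0°, groundspeed=95.4 kt
Leg 2: heading=223.2°, groundspeed=113.1 kt
Leg 3: heading=261.1°, groundspeed=89.5 kt
Leg 4: heading=319.2°, groundspeed=106.3 kt
Leg 5: heading=149.0°, groundspeed=170.0 kt

Leg 1: desired track 234.3°; wind correction +13.7° → command heading 248.0°, groundspeed 95.4 kt
Leg 2: desired track 203.1°; wind correction +20.1° → command heading 223.2°, groundspeed 113.1 kt
Leg 3: desired track 253.3°; wind correction +7.8° → command heading 261.1°, groundspeed 89.5 kt
Leg 4: desired track 337.8°; wind correction -18.6° → command heading 319.2°, groundspeed 106.3 kt
Leg 5: desired track 135.6°; wind correction +13.4° → command heading 149.0°, groundspeed 170.0 kt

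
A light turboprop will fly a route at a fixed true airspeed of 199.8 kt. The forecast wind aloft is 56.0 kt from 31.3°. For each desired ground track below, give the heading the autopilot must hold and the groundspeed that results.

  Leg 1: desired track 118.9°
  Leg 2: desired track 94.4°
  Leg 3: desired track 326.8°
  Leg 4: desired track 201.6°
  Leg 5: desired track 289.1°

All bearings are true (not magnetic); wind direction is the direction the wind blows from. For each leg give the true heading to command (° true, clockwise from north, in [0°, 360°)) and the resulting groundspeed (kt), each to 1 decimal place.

Leg 1: desired track 118.9°; wind correction -16.3° → command heading 102.6°, groundspeed 189.5 kt
Leg 2: desired track 94.4°; wind correction -14.5° → command heading 79.9°, groundspeed 168.1 kt
Leg 3: desired track 326.8°; wind correction +14.7° → command heading 341.5°, groundspeed 169.2 kt
Leg 4: desired track 201.6°; wind correction -2.7° → command heading 198.9°, groundspeed 254.8 kt
Leg 5: desired track 289.1°; wind correction +15.9° → command heading 305.0°, groundspeed 204.0 kt

Leg 1: heading=102.6°, groundspeed=189.5 kt
Leg 2: heading=79.9°, groundspeed=168.1 kt
Leg 3: heading=341.5°, groundspeed=169.2 kt
Leg 4: heading=198.9°, groundspeed=254.8 kt
Leg 5: heading=305.0°, groundspeed=204.0 kt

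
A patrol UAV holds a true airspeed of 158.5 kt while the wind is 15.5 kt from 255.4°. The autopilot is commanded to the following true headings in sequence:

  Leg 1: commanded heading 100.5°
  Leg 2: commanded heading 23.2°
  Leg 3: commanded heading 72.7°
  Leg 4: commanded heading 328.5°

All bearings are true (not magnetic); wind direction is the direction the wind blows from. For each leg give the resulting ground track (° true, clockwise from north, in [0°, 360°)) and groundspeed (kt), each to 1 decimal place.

Leg 1: heading 100.5°; drift -2.2° → track 98.3°, groundspeed 172.7 kt
Leg 2: heading 23.2°; drift +4.2° → track 27.4°, groundspeed 168.4 kt
Leg 3: heading 72.7°; drift +0.2° → track 72.9°, groundspeed 174.0 kt
Leg 4: heading 328.5°; drift +5.5° → track 334.0°, groundspeed 154.7 kt

Leg 1: track=98.3°, groundspeed=172.7 kt
Leg 2: track=27.4°, groundspeed=168.4 kt
Leg 3: track=72.9°, groundspeed=174.0 kt
Leg 4: track=334.0°, groundspeed=154.7 kt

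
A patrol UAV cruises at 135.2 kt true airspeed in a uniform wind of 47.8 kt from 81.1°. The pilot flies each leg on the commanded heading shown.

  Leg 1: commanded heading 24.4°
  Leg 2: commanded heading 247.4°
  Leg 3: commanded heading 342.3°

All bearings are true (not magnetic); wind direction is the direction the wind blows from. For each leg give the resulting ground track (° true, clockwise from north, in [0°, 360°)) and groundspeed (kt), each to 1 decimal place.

Leg 1: heading 24.4°; drift -20.1° → track 4.3°, groundspeed 116.1 kt
Leg 2: heading 247.4°; drift +3.6° → track 251.0°, groundspeed 182.0 kt
Leg 3: heading 342.3°; drift -18.3° → track 324.0°, groundspeed 150.1 kt

Leg 1: track=4.3°, groundspeed=116.1 kt
Leg 2: track=251.0°, groundspeed=182.0 kt
Leg 3: track=324.0°, groundspeed=150.1 kt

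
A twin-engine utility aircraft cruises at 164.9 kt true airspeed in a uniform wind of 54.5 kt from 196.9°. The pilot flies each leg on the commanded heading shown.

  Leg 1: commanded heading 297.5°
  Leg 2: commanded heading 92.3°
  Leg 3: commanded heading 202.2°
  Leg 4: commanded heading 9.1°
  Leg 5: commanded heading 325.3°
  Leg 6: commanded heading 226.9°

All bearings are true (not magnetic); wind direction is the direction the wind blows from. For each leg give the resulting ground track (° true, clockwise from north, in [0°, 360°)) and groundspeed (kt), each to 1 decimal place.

Leg 1: heading 297.5°; drift +17.0° → track 314.5°, groundspeed 182.9 kt
Leg 2: heading 92.3°; drift -16.4° → track 75.9°, groundspeed 186.3 kt
Leg 3: heading 202.2°; drift +2.6° → track 204.8°, groundspeed 110.7 kt
Leg 4: heading 9.1°; drift +1.9° → track 11.0°, groundspeed 219.0 kt
Leg 5: heading 325.3°; drift +12.1° → track 337.4°, groundspeed 203.3 kt
Leg 6: heading 226.9°; drift +13.0° → track 239.9°, groundspeed 120.8 kt

Leg 1: track=314.5°, groundspeed=182.9 kt
Leg 2: track=75.9°, groundspeed=186.3 kt
Leg 3: track=204.8°, groundspeed=110.7 kt
Leg 4: track=11.0°, groundspeed=219.0 kt
Leg 5: track=337.4°, groundspeed=203.3 kt
Leg 6: track=239.9°, groundspeed=120.8 kt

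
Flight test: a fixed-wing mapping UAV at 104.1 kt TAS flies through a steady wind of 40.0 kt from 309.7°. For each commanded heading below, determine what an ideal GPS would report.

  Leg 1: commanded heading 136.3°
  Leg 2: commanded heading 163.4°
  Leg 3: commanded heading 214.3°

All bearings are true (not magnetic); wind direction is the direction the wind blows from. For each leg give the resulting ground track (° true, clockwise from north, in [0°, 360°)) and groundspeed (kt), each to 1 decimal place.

Leg 1: track=134.5°, groundspeed=143.9 kt
Leg 2: track=154.2°, groundspeed=139.2 kt
Leg 3: track=194.0°, groundspeed=115.0 kt

Leg 1: heading 136.3°; drift -1.8° → track 134.5°, groundspeed 143.9 kt
Leg 2: heading 163.4°; drift -9.2° → track 154.2°, groundspeed 139.2 kt
Leg 3: heading 214.3°; drift -20.3° → track 194.0°, groundspeed 115.0 kt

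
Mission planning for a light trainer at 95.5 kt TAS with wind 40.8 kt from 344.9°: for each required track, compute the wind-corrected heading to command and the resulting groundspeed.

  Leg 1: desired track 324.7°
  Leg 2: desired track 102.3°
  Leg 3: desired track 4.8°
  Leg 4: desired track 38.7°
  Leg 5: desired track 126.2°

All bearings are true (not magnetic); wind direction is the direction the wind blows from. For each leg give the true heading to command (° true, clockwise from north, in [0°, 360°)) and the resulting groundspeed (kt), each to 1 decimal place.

Leg 1: desired track 324.7°; wind correction +8.5° → command heading 333.2°, groundspeed 56.2 kt
Leg 2: desired track 102.3°; wind correction -22.3° → command heading 80.0°, groundspeed 107.1 kt
Leg 3: desired track 4.8°; wind correction -8.4° → command heading 356.4°, groundspeed 56.1 kt
Leg 4: desired track 38.7°; wind correction -20.2° → command heading 18.5°, groundspeed 65.5 kt
Leg 5: desired track 126.2°; wind correction -15.5° → command heading 110.7°, groundspeed 123.9 kt

Leg 1: heading=333.2°, groundspeed=56.2 kt
Leg 2: heading=80.0°, groundspeed=107.1 kt
Leg 3: heading=356.4°, groundspeed=56.1 kt
Leg 4: heading=18.5°, groundspeed=65.5 kt
Leg 5: heading=110.7°, groundspeed=123.9 kt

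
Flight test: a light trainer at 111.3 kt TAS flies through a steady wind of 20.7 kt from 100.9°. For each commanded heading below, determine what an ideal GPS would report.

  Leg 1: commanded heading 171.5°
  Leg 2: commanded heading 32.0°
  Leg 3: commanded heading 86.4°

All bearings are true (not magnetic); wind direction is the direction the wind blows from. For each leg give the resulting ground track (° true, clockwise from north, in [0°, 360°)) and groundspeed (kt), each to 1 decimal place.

Leg 1: track=182.1°, groundspeed=106.2 kt
Leg 2: track=21.5°, groundspeed=105.6 kt
Leg 3: track=83.1°, groundspeed=91.4 kt

Leg 1: heading 171.5°; drift +10.6° → track 182.1°, groundspeed 106.2 kt
Leg 2: heading 32.0°; drift -10.5° → track 21.5°, groundspeed 105.6 kt
Leg 3: heading 86.4°; drift -3.3° → track 83.1°, groundspeed 91.4 kt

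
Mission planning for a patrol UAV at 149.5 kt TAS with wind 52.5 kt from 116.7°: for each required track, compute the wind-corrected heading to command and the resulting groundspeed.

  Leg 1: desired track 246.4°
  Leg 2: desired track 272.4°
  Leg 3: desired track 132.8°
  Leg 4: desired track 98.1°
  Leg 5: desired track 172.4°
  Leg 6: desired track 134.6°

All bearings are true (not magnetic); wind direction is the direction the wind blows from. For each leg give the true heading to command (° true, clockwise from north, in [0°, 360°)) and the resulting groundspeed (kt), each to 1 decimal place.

Leg 1: desired track 246.4°; wind correction -15.7° → command heading 230.7°, groundspeed 177.5 kt
Leg 2: desired track 272.4°; wind correction -8.3° → command heading 264.1°, groundspeed 195.8 kt
Leg 3: desired track 132.8°; wind correction -5.6° → command heading 127.2°, groundspeed 98.3 kt
Leg 4: desired track 98.1°; wind correction +6.4° → command heading 104.5°, groundspeed 98.8 kt
Leg 5: desired track 172.4°; wind correction -16.9° → command heading 155.5°, groundspeed 113.5 kt
Leg 6: desired track 134.6°; wind correction -6.2° → command heading 128.4°, groundspeed 98.7 kt

Leg 1: heading=230.7°, groundspeed=177.5 kt
Leg 2: heading=264.1°, groundspeed=195.8 kt
Leg 3: heading=127.2°, groundspeed=98.3 kt
Leg 4: heading=104.5°, groundspeed=98.8 kt
Leg 5: heading=155.5°, groundspeed=113.5 kt
Leg 6: heading=128.4°, groundspeed=98.7 kt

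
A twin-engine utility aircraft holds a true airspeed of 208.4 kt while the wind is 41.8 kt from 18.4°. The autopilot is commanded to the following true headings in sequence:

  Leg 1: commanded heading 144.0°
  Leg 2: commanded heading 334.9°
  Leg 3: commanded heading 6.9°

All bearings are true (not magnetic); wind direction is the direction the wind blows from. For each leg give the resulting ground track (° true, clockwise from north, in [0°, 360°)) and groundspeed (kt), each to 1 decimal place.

Leg 1: track=152.3°, groundspeed=235.2 kt
Leg 2: track=325.7°, groundspeed=180.4 kt
Leg 3: track=4.1°, groundspeed=167.6 kt

Leg 1: heading 144.0°; drift +8.3° → track 152.3°, groundspeed 235.2 kt
Leg 2: heading 334.9°; drift -9.2° → track 325.7°, groundspeed 180.4 kt
Leg 3: heading 6.9°; drift -2.8° → track 4.1°, groundspeed 167.6 kt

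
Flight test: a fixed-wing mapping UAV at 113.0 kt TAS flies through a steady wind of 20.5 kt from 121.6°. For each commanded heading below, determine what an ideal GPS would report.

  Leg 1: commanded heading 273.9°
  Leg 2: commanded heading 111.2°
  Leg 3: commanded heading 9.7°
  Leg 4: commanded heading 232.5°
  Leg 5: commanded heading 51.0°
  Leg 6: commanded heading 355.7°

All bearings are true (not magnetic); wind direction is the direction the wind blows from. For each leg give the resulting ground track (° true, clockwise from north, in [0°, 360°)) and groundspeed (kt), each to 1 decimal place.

Leg 1: track=278.1°, groundspeed=131.5 kt
Leg 2: track=108.9°, groundspeed=92.9 kt
Leg 3: track=0.7°, groundspeed=122.1 kt
Leg 4: track=241.5°, groundspeed=121.8 kt
Leg 5: track=40.7°, groundspeed=107.9 kt
Leg 6: track=348.1°, groundspeed=126.1 kt

Leg 1: heading 273.9°; drift +4.2° → track 278.1°, groundspeed 131.5 kt
Leg 2: heading 111.2°; drift -2.3° → track 108.9°, groundspeed 92.9 kt
Leg 3: heading 9.7°; drift -9.0° → track 0.7°, groundspeed 122.1 kt
Leg 4: heading 232.5°; drift +9.0° → track 241.5°, groundspeed 121.8 kt
Leg 5: heading 51.0°; drift -10.3° → track 40.7°, groundspeed 107.9 kt
Leg 6: heading 355.7°; drift -7.6° → track 348.1°, groundspeed 126.1 kt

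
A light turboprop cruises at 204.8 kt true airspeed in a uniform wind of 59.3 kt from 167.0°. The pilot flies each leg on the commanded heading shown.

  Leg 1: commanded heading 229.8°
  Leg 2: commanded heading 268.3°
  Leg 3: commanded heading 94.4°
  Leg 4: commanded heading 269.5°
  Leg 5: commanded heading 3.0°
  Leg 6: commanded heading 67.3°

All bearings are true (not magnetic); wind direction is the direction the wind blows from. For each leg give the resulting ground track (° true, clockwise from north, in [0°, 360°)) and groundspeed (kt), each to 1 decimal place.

Leg 1: track=246.3°, groundspeed=185.4 kt
Leg 2: track=283.3°, groundspeed=224.1 kt
Leg 3: track=77.6°, groundspeed=195.4 kt
Leg 4: track=284.4°, groundspeed=225.2 kt
Leg 5: track=359.4°, groundspeed=262.3 kt
Leg 6: track=52.1°, groundspeed=222.6 kt

Leg 1: heading 229.8°; drift +16.5° → track 246.3°, groundspeed 185.4 kt
Leg 2: heading 268.3°; drift +15.0° → track 283.3°, groundspeed 224.1 kt
Leg 3: heading 94.4°; drift -16.8° → track 77.6°, groundspeed 195.4 kt
Leg 4: heading 269.5°; drift +14.9° → track 284.4°, groundspeed 225.2 kt
Leg 5: heading 3.0°; drift -3.6° → track 359.4°, groundspeed 262.3 kt
Leg 6: heading 67.3°; drift -15.2° → track 52.1°, groundspeed 222.6 kt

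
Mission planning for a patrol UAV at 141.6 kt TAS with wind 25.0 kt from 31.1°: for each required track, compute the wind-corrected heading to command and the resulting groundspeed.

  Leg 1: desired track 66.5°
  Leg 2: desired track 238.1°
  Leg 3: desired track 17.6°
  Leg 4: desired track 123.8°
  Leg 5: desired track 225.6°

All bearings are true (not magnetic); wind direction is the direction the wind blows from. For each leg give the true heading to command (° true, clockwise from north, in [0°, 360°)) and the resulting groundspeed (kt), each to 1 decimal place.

Leg 1: desired track 66.5°; wind correction -5.9° → command heading 60.6°, groundspeed 120.5 kt
Leg 2: desired track 238.1°; wind correction +4.6° → command heading 242.7°, groundspeed 163.4 kt
Leg 3: desired track 17.6°; wind correction +2.4° → command heading 20.0°, groundspeed 117.2 kt
Leg 4: desired track 123.8°; wind correction -10.2° → command heading 113.6°, groundspeed 140.6 kt
Leg 5: desired track 225.6°; wind correction +2.5° → command heading 228.1°, groundspeed 165.7 kt

Leg 1: heading=60.6°, groundspeed=120.5 kt
Leg 2: heading=242.7°, groundspeed=163.4 kt
Leg 3: heading=20.0°, groundspeed=117.2 kt
Leg 4: heading=113.6°, groundspeed=140.6 kt
Leg 5: heading=228.1°, groundspeed=165.7 kt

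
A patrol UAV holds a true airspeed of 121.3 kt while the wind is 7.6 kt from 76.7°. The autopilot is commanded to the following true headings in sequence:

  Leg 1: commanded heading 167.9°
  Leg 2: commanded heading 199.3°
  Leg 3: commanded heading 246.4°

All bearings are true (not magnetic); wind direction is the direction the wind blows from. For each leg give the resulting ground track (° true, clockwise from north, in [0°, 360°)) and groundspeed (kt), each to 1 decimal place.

Leg 1: track=171.5°, groundspeed=121.7 kt
Leg 2: track=202.2°, groundspeed=125.6 kt
Leg 3: track=247.0°, groundspeed=128.8 kt

Leg 1: heading 167.9°; drift +3.6° → track 171.5°, groundspeed 121.7 kt
Leg 2: heading 199.3°; drift +2.9° → track 202.2°, groundspeed 125.6 kt
Leg 3: heading 246.4°; drift +0.6° → track 247.0°, groundspeed 128.8 kt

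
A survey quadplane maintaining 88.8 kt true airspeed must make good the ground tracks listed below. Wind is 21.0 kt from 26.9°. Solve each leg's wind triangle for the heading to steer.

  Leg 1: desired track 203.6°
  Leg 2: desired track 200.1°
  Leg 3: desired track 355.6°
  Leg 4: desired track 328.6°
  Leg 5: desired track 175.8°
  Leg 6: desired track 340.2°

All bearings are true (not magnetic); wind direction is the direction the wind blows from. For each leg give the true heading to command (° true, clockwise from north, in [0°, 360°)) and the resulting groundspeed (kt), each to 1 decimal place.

Leg 1: desired track 203.6°; wind correction -0.8° → command heading 202.8°, groundspeed 109.8 kt
Leg 2: desired track 200.1°; wind correction -1.6° → command heading 198.5°, groundspeed 109.6 kt
Leg 3: desired track 355.6°; wind correction +7.1° → command heading 2.7°, groundspeed 70.2 kt
Leg 4: desired track 328.6°; wind correction +11.6° → command heading 340.2°, groundspeed 75.9 kt
Leg 5: desired track 175.8°; wind correction -7.0° → command heading 168.8°, groundspeed 106.1 kt
Leg 6: desired track 340.2°; wind correction +9.9° → command heading 350.1°, groundspeed 73.1 kt

Leg 1: heading=202.8°, groundspeed=109.8 kt
Leg 2: heading=198.5°, groundspeed=109.6 kt
Leg 3: heading=2.7°, groundspeed=70.2 kt
Leg 4: heading=340.2°, groundspeed=75.9 kt
Leg 5: heading=168.8°, groundspeed=106.1 kt
Leg 6: heading=350.1°, groundspeed=73.1 kt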